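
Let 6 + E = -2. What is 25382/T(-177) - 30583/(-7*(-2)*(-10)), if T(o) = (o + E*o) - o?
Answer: 209192/885 ≈ 236.38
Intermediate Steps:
E = -8 (E = -6 - 2 = -8)
T(o) = -8*o (T(o) = (o - 8*o) - o = -7*o - o = -8*o)
25382/T(-177) - 30583/(-7*(-2)*(-10)) = 25382/((-8*(-177))) - 30583/(-7*(-2)*(-10)) = 25382/1416 - 30583/(14*(-10)) = 25382*(1/1416) - 30583/(-140) = 12691/708 - 30583*(-1/140) = 12691/708 + 4369/20 = 209192/885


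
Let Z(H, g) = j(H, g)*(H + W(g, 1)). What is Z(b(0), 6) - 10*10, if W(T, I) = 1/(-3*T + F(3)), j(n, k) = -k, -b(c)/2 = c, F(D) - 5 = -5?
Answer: -299/3 ≈ -99.667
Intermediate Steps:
F(D) = 0 (F(D) = 5 - 5 = 0)
b(c) = -2*c
W(T, I) = -1/(3*T) (W(T, I) = 1/(-3*T + 0) = 1/(-3*T) = -1/(3*T))
Z(H, g) = -g*(H - 1/(3*g)) (Z(H, g) = (-g)*(H - 1/(3*g)) = -g*(H - 1/(3*g)))
Z(b(0), 6) - 10*10 = (⅓ - 1*(-2*0)*6) - 10*10 = (⅓ - 1*0*6) - 100 = (⅓ + 0) - 100 = ⅓ - 100 = -299/3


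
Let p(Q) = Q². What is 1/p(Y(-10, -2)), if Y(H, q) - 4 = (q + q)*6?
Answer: 1/400 ≈ 0.0025000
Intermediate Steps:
Y(H, q) = 4 + 12*q (Y(H, q) = 4 + (q + q)*6 = 4 + (2*q)*6 = 4 + 12*q)
1/p(Y(-10, -2)) = 1/((4 + 12*(-2))²) = 1/((4 - 24)²) = 1/((-20)²) = 1/400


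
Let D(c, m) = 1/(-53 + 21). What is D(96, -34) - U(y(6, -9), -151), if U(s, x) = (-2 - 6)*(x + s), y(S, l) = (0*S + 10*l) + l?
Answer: -64001/32 ≈ -2000.0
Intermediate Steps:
y(S, l) = 11*l (y(S, l) = (0 + 10*l) + l = 10*l + l = 11*l)
D(c, m) = -1/32 (D(c, m) = 1/(-32) = -1/32)
U(s, x) = -8*s - 8*x (U(s, x) = -8*(s + x) = -8*s - 8*x)
D(96, -34) - U(y(6, -9), -151) = -1/32 - (-88*(-9) - 8*(-151)) = -1/32 - (-8*(-99) + 1208) = -1/32 - (792 + 1208) = -1/32 - 1*2000 = -1/32 - 2000 = -64001/32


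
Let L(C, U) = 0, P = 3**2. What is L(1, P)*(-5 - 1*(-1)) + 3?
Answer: 3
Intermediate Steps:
P = 9
L(1, P)*(-5 - 1*(-1)) + 3 = 0*(-5 - 1*(-1)) + 3 = 0*(-5 + 1) + 3 = 0*(-4) + 3 = 0 + 3 = 3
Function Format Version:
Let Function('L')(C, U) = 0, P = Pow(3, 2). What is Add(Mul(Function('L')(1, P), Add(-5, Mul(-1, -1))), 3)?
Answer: 3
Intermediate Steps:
P = 9
Add(Mul(Function('L')(1, P), Add(-5, Mul(-1, -1))), 3) = Add(Mul(0, Add(-5, Mul(-1, -1))), 3) = Add(Mul(0, Add(-5, 1)), 3) = Add(Mul(0, -4), 3) = Add(0, 3) = 3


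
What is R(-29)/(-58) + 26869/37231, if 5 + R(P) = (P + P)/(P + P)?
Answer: 853663/1079699 ≈ 0.79065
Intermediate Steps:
R(P) = -4 (R(P) = -5 + (P + P)/(P + P) = -5 + (2*P)/((2*P)) = -5 + (2*P)*(1/(2*P)) = -5 + 1 = -4)
R(-29)/(-58) + 26869/37231 = -4/(-58) + 26869/37231 = -4*(-1/58) + 26869*(1/37231) = 2/29 + 26869/37231 = 853663/1079699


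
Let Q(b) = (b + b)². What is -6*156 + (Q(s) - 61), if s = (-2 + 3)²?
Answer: -993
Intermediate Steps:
s = 1 (s = 1² = 1)
Q(b) = 4*b² (Q(b) = (2*b)² = 4*b²)
-6*156 + (Q(s) - 61) = -6*156 + (4*1² - 61) = -936 + (4*1 - 61) = -936 + (4 - 61) = -936 - 57 = -993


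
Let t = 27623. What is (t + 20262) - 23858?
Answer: 24027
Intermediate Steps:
(t + 20262) - 23858 = (27623 + 20262) - 23858 = 47885 - 23858 = 24027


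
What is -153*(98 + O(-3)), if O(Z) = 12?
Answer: -16830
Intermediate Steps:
-153*(98 + O(-3)) = -153*(98 + 12) = -153*110 = -16830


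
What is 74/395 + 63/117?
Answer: 3727/5135 ≈ 0.72580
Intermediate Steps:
74/395 + 63/117 = 74*(1/395) + 63*(1/117) = 74/395 + 7/13 = 3727/5135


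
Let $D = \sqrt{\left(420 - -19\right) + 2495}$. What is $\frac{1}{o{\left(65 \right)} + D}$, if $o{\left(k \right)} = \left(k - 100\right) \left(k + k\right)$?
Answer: $- \frac{2275}{10349783} - \frac{3 \sqrt{326}}{20699566} \approx -0.00022243$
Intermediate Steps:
$o{\left(k \right)} = 2 k \left(-100 + k\right)$ ($o{\left(k \right)} = \left(-100 + k\right) 2 k = 2 k \left(-100 + k\right)$)
$D = 3 \sqrt{326}$ ($D = \sqrt{\left(420 + 19\right) + 2495} = \sqrt{439 + 2495} = \sqrt{2934} = 3 \sqrt{326} \approx 54.166$)
$\frac{1}{o{\left(65 \right)} + D} = \frac{1}{2 \cdot 65 \left(-100 + 65\right) + 3 \sqrt{326}} = \frac{1}{2 \cdot 65 \left(-35\right) + 3 \sqrt{326}} = \frac{1}{-4550 + 3 \sqrt{326}}$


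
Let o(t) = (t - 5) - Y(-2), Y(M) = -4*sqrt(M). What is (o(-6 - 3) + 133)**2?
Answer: 14129 + 952*I*sqrt(2) ≈ 14129.0 + 1346.3*I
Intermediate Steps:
o(t) = -5 + t + 4*I*sqrt(2) (o(t) = (t - 5) - (-4)*sqrt(-2) = (-5 + t) - (-4)*I*sqrt(2) = (-5 + t) + 4*I*sqrt(2) = -5 + t + 4*I*sqrt(2))
(o(-6 - 3) + 133)**2 = ((-5 + (-6 - 3) + 4*I*sqrt(2)) + 133)**2 = ((-5 - 9 + 4*I*sqrt(2)) + 133)**2 = ((-14 + 4*I*sqrt(2)) + 133)**2 = (119 + 4*I*sqrt(2))**2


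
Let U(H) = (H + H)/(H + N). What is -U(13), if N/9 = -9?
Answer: 13/34 ≈ 0.38235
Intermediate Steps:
N = -81 (N = 9*(-9) = -81)
U(H) = 2*H/(-81 + H) (U(H) = (H + H)/(H - 81) = (2*H)/(-81 + H) = 2*H/(-81 + H))
-U(13) = -2*13/(-81 + 13) = -2*13/(-68) = -2*13*(-1)/68 = -1*(-13/34) = 13/34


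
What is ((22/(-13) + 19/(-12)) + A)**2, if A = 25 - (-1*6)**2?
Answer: 4959529/24336 ≈ 203.79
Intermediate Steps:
A = -11 (A = 25 - 1*(-6)**2 = 25 - 1*36 = 25 - 36 = -11)
((22/(-13) + 19/(-12)) + A)**2 = ((22/(-13) + 19/(-12)) - 11)**2 = ((22*(-1/13) + 19*(-1/12)) - 11)**2 = ((-22/13 - 19/12) - 11)**2 = (-511/156 - 11)**2 = (-2227/156)**2 = 4959529/24336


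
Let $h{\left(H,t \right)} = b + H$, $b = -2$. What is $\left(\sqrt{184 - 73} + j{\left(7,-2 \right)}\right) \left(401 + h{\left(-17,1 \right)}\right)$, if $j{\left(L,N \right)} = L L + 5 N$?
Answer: $14898 + 382 \sqrt{111} \approx 18923.0$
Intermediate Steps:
$j{\left(L,N \right)} = L^{2} + 5 N$
$h{\left(H,t \right)} = -2 + H$
$\left(\sqrt{184 - 73} + j{\left(7,-2 \right)}\right) \left(401 + h{\left(-17,1 \right)}\right) = \left(\sqrt{184 - 73} + \left(7^{2} + 5 \left(-2\right)\right)\right) \left(401 - 19\right) = \left(\sqrt{111} + \left(49 - 10\right)\right) \left(401 - 19\right) = \left(\sqrt{111} + 39\right) 382 = \left(39 + \sqrt{111}\right) 382 = 14898 + 382 \sqrt{111}$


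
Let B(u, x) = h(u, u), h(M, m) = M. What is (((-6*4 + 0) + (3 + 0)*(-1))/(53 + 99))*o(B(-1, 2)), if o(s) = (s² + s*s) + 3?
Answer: -135/152 ≈ -0.88816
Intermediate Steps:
B(u, x) = u
o(s) = 3 + 2*s² (o(s) = (s² + s²) + 3 = 2*s² + 3 = 3 + 2*s²)
(((-6*4 + 0) + (3 + 0)*(-1))/(53 + 99))*o(B(-1, 2)) = (((-6*4 + 0) + (3 + 0)*(-1))/(53 + 99))*(3 + 2*(-1)²) = (((-24 + 0) + 3*(-1))/152)*(3 + 2*1) = ((-24 - 3)*(1/152))*(3 + 2) = -27*1/152*5 = -27/152*5 = -135/152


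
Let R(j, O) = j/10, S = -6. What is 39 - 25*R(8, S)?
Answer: 19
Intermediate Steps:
R(j, O) = j/10 (R(j, O) = j*(⅒) = j/10)
39 - 25*R(8, S) = 39 - 5*8/2 = 39 - 25*⅘ = 39 - 20 = 19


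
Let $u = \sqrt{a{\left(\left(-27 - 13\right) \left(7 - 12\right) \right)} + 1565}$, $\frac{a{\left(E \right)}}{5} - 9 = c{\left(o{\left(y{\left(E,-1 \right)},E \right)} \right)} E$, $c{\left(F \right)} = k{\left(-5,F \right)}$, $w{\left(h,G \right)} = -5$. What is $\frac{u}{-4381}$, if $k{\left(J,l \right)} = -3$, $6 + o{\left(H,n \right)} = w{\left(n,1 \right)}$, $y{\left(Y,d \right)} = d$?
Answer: $- \frac{i \sqrt{1390}}{4381} \approx - 0.0085101 i$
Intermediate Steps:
$o{\left(H,n \right)} = -11$ ($o{\left(H,n \right)} = -6 - 5 = -11$)
$c{\left(F \right)} = -3$
$a{\left(E \right)} = 45 - 15 E$ ($a{\left(E \right)} = 45 + 5 \left(- 3 E\right) = 45 - 15 E$)
$u = i \sqrt{1390}$ ($u = \sqrt{\left(45 - 15 \left(-27 - 13\right) \left(7 - 12\right)\right) + 1565} = \sqrt{\left(45 - 15 \left(\left(-40\right) \left(-5\right)\right)\right) + 1565} = \sqrt{\left(45 - 3000\right) + 1565} = \sqrt{-2955 + 1565} = \sqrt{-1390} = i \sqrt{1390} \approx 37.283 i$)
$\frac{u}{-4381} = \frac{i \sqrt{1390}}{-4381} = i \sqrt{1390} \left(- \frac{1}{4381}\right) = - \frac{i \sqrt{1390}}{4381}$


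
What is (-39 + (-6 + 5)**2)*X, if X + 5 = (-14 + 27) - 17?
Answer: 342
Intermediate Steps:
X = -9 (X = -5 + ((-14 + 27) - 17) = -5 + (13 - 17) = -5 - 4 = -9)
(-39 + (-6 + 5)**2)*X = (-39 + (-6 + 5)**2)*(-9) = (-39 + (-1)**2)*(-9) = (-39 + 1)*(-9) = -38*(-9) = 342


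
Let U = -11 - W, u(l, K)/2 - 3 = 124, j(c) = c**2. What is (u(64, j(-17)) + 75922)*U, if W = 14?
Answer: -1904400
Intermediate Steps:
u(l, K) = 254 (u(l, K) = 6 + 2*124 = 6 + 248 = 254)
U = -25 (U = -11 - 1*14 = -11 - 14 = -25)
(u(64, j(-17)) + 75922)*U = (254 + 75922)*(-25) = 76176*(-25) = -1904400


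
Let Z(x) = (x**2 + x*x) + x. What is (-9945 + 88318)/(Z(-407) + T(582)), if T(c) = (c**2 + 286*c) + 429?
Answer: 78373/836496 ≈ 0.093692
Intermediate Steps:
Z(x) = x + 2*x**2 (Z(x) = (x**2 + x**2) + x = 2*x**2 + x = x + 2*x**2)
T(c) = 429 + c**2 + 286*c
(-9945 + 88318)/(Z(-407) + T(582)) = (-9945 + 88318)/(-407*(1 + 2*(-407)) + (429 + 582**2 + 286*582)) = 78373/(-407*(1 - 814) + (429 + 338724 + 166452)) = 78373/(-407*(-813) + 505605) = 78373/(330891 + 505605) = 78373/836496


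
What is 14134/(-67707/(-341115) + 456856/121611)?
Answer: 195441824923170/54691450139 ≈ 3573.5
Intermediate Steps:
14134/(-67707/(-341115) + 456856/121611) = 14134/(-67707*(-1/341115) + 456856*(1/121611)) = 14134/(22569/113705 + 456856/121611) = 14134/(54691450139/13827778755) = 14134*(13827778755/54691450139) = 195441824923170/54691450139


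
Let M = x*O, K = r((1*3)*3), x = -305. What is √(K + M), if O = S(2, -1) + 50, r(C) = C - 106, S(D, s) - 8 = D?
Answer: I*√18397 ≈ 135.64*I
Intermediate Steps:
S(D, s) = 8 + D
r(C) = -106 + C
O = 60 (O = (8 + 2) + 50 = 10 + 50 = 60)
K = -97 (K = -106 + (1*3)*3 = -106 + 3*3 = -106 + 9 = -97)
M = -18300 (M = -305*60 = -18300)
√(K + M) = √(-97 - 18300) = √(-18397) = I*√18397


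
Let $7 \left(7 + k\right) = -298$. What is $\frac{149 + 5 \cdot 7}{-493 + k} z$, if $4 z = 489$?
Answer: $- \frac{26243}{633} \approx -41.458$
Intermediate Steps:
$z = \frac{489}{4}$ ($z = \frac{1}{4} \cdot 489 = \frac{489}{4} \approx 122.25$)
$k = - \frac{347}{7}$ ($k = -7 + \frac{1}{7} \left(-298\right) = -7 - \frac{298}{7} = - \frac{347}{7} \approx -49.571$)
$\frac{149 + 5 \cdot 7}{-493 + k} z = \frac{149 + 5 \cdot 7}{-493 - \frac{347}{7}} \cdot \frac{489}{4} = \frac{149 + 35}{- \frac{3798}{7}} \cdot \frac{489}{4} = 184 \left(- \frac{7}{3798}\right) \frac{489}{4} = \left(- \frac{644}{1899}\right) \frac{489}{4} = - \frac{26243}{633}$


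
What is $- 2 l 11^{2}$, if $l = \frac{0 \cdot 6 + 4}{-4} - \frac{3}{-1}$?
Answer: $-484$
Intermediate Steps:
$l = 2$ ($l = \left(0 + 4\right) \left(- \frac{1}{4}\right) - -3 = 4 \left(- \frac{1}{4}\right) + 3 = -1 + 3 = 2$)
$- 2 l 11^{2} = \left(-2\right) 2 \cdot 11^{2} = \left(-4\right) 121 = -484$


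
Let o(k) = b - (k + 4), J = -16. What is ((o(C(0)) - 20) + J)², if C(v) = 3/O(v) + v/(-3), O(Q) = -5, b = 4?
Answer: 31329/25 ≈ 1253.2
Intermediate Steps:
C(v) = -⅗ - v/3 (C(v) = 3/(-5) + v/(-3) = 3*(-⅕) + v*(-⅓) = -⅗ - v/3)
o(k) = -k (o(k) = 4 - (k + 4) = 4 - (4 + k) = 4 + (-4 - k) = -k)
((o(C(0)) - 20) + J)² = ((-(-⅗ - ⅓*0) - 20) - 16)² = ((-(-⅗ + 0) - 20) - 16)² = ((-1*(-⅗) - 20) - 16)² = ((⅗ - 20) - 16)² = (-97/5 - 16)² = (-177/5)² = 31329/25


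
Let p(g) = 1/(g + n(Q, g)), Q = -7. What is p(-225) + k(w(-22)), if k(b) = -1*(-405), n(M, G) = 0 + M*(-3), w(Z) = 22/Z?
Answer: 82619/204 ≈ 405.00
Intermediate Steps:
n(M, G) = -3*M (n(M, G) = 0 - 3*M = -3*M)
k(b) = 405
p(g) = 1/(21 + g) (p(g) = 1/(g - 3*(-7)) = 1/(g + 21) = 1/(21 + g))
p(-225) + k(w(-22)) = 1/(21 - 225) + 405 = 1/(-204) + 405 = -1/204 + 405 = 82619/204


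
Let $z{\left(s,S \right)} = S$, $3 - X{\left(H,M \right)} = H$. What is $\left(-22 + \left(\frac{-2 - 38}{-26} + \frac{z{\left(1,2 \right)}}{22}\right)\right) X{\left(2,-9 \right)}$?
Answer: $- \frac{2913}{143} \approx -20.371$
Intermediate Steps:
$X{\left(H,M \right)} = 3 - H$
$\left(-22 + \left(\frac{-2 - 38}{-26} + \frac{z{\left(1,2 \right)}}{22}\right)\right) X{\left(2,-9 \right)} = \left(-22 + \left(\frac{-2 - 38}{-26} + \frac{2}{22}\right)\right) \left(3 - 2\right) = \left(-22 + \left(\left(-40\right) \left(- \frac{1}{26}\right) + 2 \cdot \frac{1}{22}\right)\right) \left(3 - 2\right) = \left(-22 + \left(\frac{20}{13} + \frac{1}{11}\right)\right) 1 = \left(-22 + \frac{233}{143}\right) 1 = \left(- \frac{2913}{143}\right) 1 = - \frac{2913}{143}$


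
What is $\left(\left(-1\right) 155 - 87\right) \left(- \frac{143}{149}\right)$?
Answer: $\frac{34606}{149} \approx 232.26$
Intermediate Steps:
$\left(\left(-1\right) 155 - 87\right) \left(- \frac{143}{149}\right) = \left(-155 - 87\right) \left(\left(-143\right) \frac{1}{149}\right) = \left(-242\right) \left(- \frac{143}{149}\right) = \frac{34606}{149}$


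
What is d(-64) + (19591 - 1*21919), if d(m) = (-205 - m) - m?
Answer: -2405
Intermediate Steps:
d(m) = -205 - 2*m
d(-64) + (19591 - 1*21919) = (-205 - 2*(-64)) + (19591 - 1*21919) = (-205 + 128) + (19591 - 21919) = -77 - 2328 = -2405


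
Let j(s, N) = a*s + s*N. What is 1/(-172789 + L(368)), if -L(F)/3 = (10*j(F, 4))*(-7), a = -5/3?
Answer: 1/7531 ≈ 0.00013278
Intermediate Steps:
a = -5/3 (a = -5*1/3 = -5/3 ≈ -1.6667)
j(s, N) = -5*s/3 + N*s (j(s, N) = -5*s/3 + s*N = -5*s/3 + N*s)
L(F) = 490*F (L(F) = -3*10*(F*(-5 + 3*4)/3)*(-7) = -3*10*(F*(-5 + 12)/3)*(-7) = -3*10*((1/3)*F*7)*(-7) = -3*10*(7*F/3)*(-7) = -3*70*F/3*(-7) = -(-490)*F = 490*F)
1/(-172789 + L(368)) = 1/(-172789 + 490*368) = 1/(-172789 + 180320) = 1/7531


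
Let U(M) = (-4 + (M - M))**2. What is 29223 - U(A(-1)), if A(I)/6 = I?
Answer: 29207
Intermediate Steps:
A(I) = 6*I
U(M) = 16 (U(M) = (-4 + 0)**2 = (-4)**2 = 16)
29223 - U(A(-1)) = 29223 - 1*16 = 29223 - 16 = 29207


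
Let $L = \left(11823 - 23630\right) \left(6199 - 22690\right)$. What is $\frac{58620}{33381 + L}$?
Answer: $\frac{9770}{32457103} \approx 0.00030101$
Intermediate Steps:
$L = 194709237$ ($L = \left(-11807\right) \left(-16491\right) = 194709237$)
$\frac{58620}{33381 + L} = \frac{58620}{33381 + 194709237} = \frac{58620}{194742618} = 58620 \cdot \frac{1}{194742618} = \frac{9770}{32457103}$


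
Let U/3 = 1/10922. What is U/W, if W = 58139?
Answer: 3/634994158 ≈ 4.7245e-9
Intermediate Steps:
U = 3/10922 ≈ 0.00027467
U/W = (3/10922)/58139 = (3/10922)*(1/58139) = 3/634994158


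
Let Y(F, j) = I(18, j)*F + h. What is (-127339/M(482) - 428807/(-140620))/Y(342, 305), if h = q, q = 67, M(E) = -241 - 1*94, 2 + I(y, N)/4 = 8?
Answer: 722002421/15592648700 ≈ 0.046304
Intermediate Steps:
I(y, N) = 24 (I(y, N) = -8 + 4*8 = -8 + 32 = 24)
M(E) = -335 (M(E) = -241 - 94 = -335)
h = 67
Y(F, j) = 67 + 24*F (Y(F, j) = 24*F + 67 = 67 + 24*F)
(-127339/M(482) - 428807/(-140620))/Y(342, 305) = (-127339/(-335) - 428807/(-140620))/(67 + 24*342) = (-127339*(-1/335) - 428807*(-1/140620))/(67 + 8208) = (127339/335 + 428807/140620)/8275 = (722002421/1884308)*(1/8275) = 722002421/15592648700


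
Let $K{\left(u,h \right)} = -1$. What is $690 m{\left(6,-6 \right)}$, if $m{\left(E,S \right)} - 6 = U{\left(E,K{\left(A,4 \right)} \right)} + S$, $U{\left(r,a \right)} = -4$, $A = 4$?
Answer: $-2760$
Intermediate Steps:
$m{\left(E,S \right)} = 2 + S$ ($m{\left(E,S \right)} = 6 + \left(-4 + S\right) = 2 + S$)
$690 m{\left(6,-6 \right)} = 690 \left(2 - 6\right) = 690 \left(-4\right) = -2760$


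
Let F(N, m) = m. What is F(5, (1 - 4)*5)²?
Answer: 225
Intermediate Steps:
F(5, (1 - 4)*5)² = ((1 - 4)*5)² = (-3*5)² = (-15)² = 225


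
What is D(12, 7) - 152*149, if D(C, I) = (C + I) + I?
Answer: -22622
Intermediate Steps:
D(C, I) = C + 2*I
D(12, 7) - 152*149 = (12 + 2*7) - 152*149 = (12 + 14) - 22648 = 26 - 22648 = -22622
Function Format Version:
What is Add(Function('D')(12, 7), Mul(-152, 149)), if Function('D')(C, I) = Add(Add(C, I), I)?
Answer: -22622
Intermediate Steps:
Function('D')(C, I) = Add(C, Mul(2, I))
Add(Function('D')(12, 7), Mul(-152, 149)) = Add(Add(12, Mul(2, 7)), Mul(-152, 149)) = Add(Add(12, 14), -22648) = Add(26, -22648) = -22622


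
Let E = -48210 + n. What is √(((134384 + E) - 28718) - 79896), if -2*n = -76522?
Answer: √15821 ≈ 125.78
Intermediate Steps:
n = 38261 (n = -½*(-76522) = 38261)
E = -9949 (E = -48210 + 38261 = -9949)
√(((134384 + E) - 28718) - 79896) = √(((134384 - 9949) - 28718) - 79896) = √((124435 - 28718) - 79896) = √(95717 - 79896) = √15821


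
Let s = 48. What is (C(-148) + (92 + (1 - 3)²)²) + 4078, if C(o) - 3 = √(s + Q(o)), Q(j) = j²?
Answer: 13297 + 56*√7 ≈ 13445.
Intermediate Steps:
C(o) = 3 + √(48 + o²)
(C(-148) + (92 + (1 - 3)²)²) + 4078 = ((3 + √(48 + (-148)²)) + (92 + (1 - 3)²)²) + 4078 = ((3 + √(48 + 21904)) + (92 + (-2)²)²) + 4078 = ((3 + √21952) + (92 + 4)²) + 4078 = ((3 + 56*√7) + 96²) + 4078 = ((3 + 56*√7) + 9216) + 4078 = (9219 + 56*√7) + 4078 = 13297 + 56*√7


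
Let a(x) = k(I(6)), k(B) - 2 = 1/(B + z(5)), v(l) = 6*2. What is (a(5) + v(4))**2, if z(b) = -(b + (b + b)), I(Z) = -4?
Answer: 70225/361 ≈ 194.53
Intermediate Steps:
v(l) = 12
z(b) = -3*b (z(b) = -(b + 2*b) = -3*b)
k(B) = 2 + 1/(-15 + B) (k(B) = 2 + 1/(B - 3*5) = 2 + 1/(B - 15) = 2 + 1/(-15 + B))
a(x) = 37/19 (a(x) = (-29 + 2*(-4))/(-15 - 4) = (-29 - 8)/(-19) = -1/19*(-37) = 37/19)
(a(5) + v(4))**2 = (37/19 + 12)**2 = (265/19)**2 = 70225/361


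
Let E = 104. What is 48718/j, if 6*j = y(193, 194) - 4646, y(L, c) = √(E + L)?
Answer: -1358062968/21585019 - 876924*√33/21585019 ≈ -63.150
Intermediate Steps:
y(L, c) = √(104 + L)
j = -2323/3 + √33/2 (j = (√(104 + 193) - 4646)/6 = (√297 - 4646)/6 = (3*√33 - 4646)/6 = (-4646 + 3*√33)/6 = -2323/3 + √33/2 ≈ -771.46)
48718/j = 48718/(-2323/3 + √33/2)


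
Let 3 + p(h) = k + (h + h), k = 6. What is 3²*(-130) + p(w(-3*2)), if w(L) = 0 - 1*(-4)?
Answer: -1159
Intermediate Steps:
w(L) = 4 (w(L) = 0 + 4 = 4)
p(h) = 3 + 2*h (p(h) = -3 + (6 + (h + h)) = -3 + (6 + 2*h) = 3 + 2*h)
3²*(-130) + p(w(-3*2)) = 3²*(-130) + (3 + 2*4) = 9*(-130) + (3 + 8) = -1170 + 11 = -1159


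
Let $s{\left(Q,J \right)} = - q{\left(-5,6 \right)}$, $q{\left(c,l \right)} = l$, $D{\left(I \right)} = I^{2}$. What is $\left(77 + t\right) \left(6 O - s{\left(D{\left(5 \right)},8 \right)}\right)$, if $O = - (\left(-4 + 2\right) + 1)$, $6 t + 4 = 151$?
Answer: $1218$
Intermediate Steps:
$t = \frac{49}{2}$ ($t = - \frac{2}{3} + \frac{1}{6} \cdot 151 = - \frac{2}{3} + \frac{151}{6} = \frac{49}{2} \approx 24.5$)
$s{\left(Q,J \right)} = -6$ ($s{\left(Q,J \right)} = \left(-1\right) 6 = -6$)
$O = 1$ ($O = - (-2 + 1) = \left(-1\right) \left(-1\right) = 1$)
$\left(77 + t\right) \left(6 O - s{\left(D{\left(5 \right)},8 \right)}\right) = \left(77 + \frac{49}{2}\right) \left(6 \cdot 1 - -6\right) = \frac{203 \left(6 + 6\right)}{2} = \frac{203}{2} \cdot 12 = 1218$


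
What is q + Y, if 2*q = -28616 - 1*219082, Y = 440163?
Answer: 316314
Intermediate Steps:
q = -123849 (q = (-28616 - 1*219082)/2 = (-28616 - 219082)/2 = (1/2)*(-247698) = -123849)
q + Y = -123849 + 440163 = 316314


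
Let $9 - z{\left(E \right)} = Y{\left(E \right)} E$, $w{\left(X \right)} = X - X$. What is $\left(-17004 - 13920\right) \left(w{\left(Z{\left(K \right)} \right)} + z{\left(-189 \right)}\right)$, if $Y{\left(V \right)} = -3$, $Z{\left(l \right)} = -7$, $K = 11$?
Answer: $17255592$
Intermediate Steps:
$w{\left(X \right)} = 0$
$z{\left(E \right)} = 9 + 3 E$ ($z{\left(E \right)} = 9 - - 3 E = 9 + 3 E$)
$\left(-17004 - 13920\right) \left(w{\left(Z{\left(K \right)} \right)} + z{\left(-189 \right)}\right) = \left(-17004 - 13920\right) \left(0 + \left(9 + 3 \left(-189\right)\right)\right) = - 30924 \left(0 + \left(9 - 567\right)\right) = - 30924 \left(0 - 558\right) = \left(-30924\right) \left(-558\right) = 17255592$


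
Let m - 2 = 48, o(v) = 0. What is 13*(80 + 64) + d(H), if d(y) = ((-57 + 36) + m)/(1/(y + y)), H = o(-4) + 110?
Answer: 8252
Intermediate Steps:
m = 50 (m = 2 + 48 = 50)
H = 110 (H = 0 + 110 = 110)
d(y) = 58*y (d(y) = ((-57 + 36) + 50)/(1/(y + y)) = (-21 + 50)/(1/(2*y)) = 29/((1/(2*y))) = 29*(2*y) = 58*y)
13*(80 + 64) + d(H) = 13*(80 + 64) + 58*110 = 13*144 + 6380 = 1872 + 6380 = 8252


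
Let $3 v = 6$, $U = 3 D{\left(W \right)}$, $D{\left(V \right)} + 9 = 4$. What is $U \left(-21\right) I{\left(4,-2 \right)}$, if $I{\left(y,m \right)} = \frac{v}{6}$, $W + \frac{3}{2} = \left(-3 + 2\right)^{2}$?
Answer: $105$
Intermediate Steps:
$W = - \frac{1}{2}$ ($W = - \frac{3}{2} + \left(-3 + 2\right)^{2} = - \frac{3}{2} + \left(-1\right)^{2} = - \frac{3}{2} + 1 = - \frac{1}{2} \approx -0.5$)
$D{\left(V \right)} = -5$ ($D{\left(V \right)} = -9 + 4 = -5$)
$U = -15$ ($U = 3 \left(-5\right) = -15$)
$v = 2$ ($v = \frac{1}{3} \cdot 6 = 2$)
$I{\left(y,m \right)} = \frac{1}{3}$ ($I{\left(y,m \right)} = \frac{2}{6} = 2 \cdot \frac{1}{6} = \frac{1}{3}$)
$U \left(-21\right) I{\left(4,-2 \right)} = \left(-15\right) \left(-21\right) \frac{1}{3} = 315 \cdot \frac{1}{3} = 105$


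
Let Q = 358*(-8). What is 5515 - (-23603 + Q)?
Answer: 31982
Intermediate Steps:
Q = -2864
5515 - (-23603 + Q) = 5515 - (-23603 - 2864) = 5515 - 1*(-26467) = 5515 + 26467 = 31982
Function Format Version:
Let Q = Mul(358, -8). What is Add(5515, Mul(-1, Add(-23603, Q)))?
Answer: 31982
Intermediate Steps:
Q = -2864
Add(5515, Mul(-1, Add(-23603, Q))) = Add(5515, Mul(-1, Add(-23603, -2864))) = Add(5515, Mul(-1, -26467)) = Add(5515, 26467) = 31982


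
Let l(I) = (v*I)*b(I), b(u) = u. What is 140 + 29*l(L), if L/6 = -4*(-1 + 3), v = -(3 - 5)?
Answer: 133772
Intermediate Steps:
v = 2 (v = -1*(-2) = 2)
L = -48 (L = 6*(-4*(-1 + 3)) = 6*(-4*2) = 6*(-8) = -48)
l(I) = 2*I² (l(I) = (2*I)*I = 2*I²)
140 + 29*l(L) = 140 + 29*(2*(-48)²) = 140 + 29*(2*2304) = 140 + 29*4608 = 140 + 133632 = 133772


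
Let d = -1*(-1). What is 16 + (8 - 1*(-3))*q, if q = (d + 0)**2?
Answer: 27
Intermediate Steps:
d = 1
q = 1 (q = (1 + 0)**2 = 1**2 = 1)
16 + (8 - 1*(-3))*q = 16 + (8 - 1*(-3))*1 = 16 + (8 + 3)*1 = 16 + 11*1 = 16 + 11 = 27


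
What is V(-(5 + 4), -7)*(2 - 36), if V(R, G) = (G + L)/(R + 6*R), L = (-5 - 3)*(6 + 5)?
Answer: -3230/63 ≈ -51.270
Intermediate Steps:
L = -88 (L = -8*11 = -88)
V(R, G) = (-88 + G)/(7*R) (V(R, G) = (G - 88)/(R + 6*R) = (-88 + G)/((7*R)) = (-88 + G)*(1/(7*R)) = (-88 + G)/(7*R))
V(-(5 + 4), -7)*(2 - 36) = ((-88 - 7)/(7*((-(5 + 4)))))*(2 - 36) = ((1/7)*(-95)/(-1*9))*(-34) = ((1/7)*(-95)/(-9))*(-34) = ((1/7)*(-1/9)*(-95))*(-34) = (95/63)*(-34) = -3230/63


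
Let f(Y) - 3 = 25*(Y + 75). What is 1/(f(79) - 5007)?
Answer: -1/1154 ≈ -0.00086655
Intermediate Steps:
f(Y) = 1878 + 25*Y (f(Y) = 3 + 25*(Y + 75) = 3 + 25*(75 + Y) = 3 + (1875 + 25*Y) = 1878 + 25*Y)
1/(f(79) - 5007) = 1/((1878 + 25*79) - 5007) = 1/((1878 + 1975) - 5007) = 1/(3853 - 5007) = 1/(-1154) = -1/1154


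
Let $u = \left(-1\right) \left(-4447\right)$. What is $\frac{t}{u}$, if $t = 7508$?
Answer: $\frac{7508}{4447} \approx 1.6883$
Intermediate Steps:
$u = 4447$
$\frac{t}{u} = \frac{7508}{4447}$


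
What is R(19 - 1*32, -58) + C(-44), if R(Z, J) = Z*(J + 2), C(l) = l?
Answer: 684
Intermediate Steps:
R(Z, J) = Z*(2 + J)
R(19 - 1*32, -58) + C(-44) = (19 - 1*32)*(2 - 58) - 44 = (19 - 32)*(-56) - 44 = -13*(-56) - 44 = 728 - 44 = 684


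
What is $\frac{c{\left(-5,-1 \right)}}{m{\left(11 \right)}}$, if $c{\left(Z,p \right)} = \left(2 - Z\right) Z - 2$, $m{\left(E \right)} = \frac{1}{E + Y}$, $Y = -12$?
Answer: $37$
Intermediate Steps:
$m{\left(E \right)} = \frac{1}{-12 + E}$ ($m{\left(E \right)} = \frac{1}{E - 12} = \frac{1}{-12 + E}$)
$c{\left(Z,p \right)} = -2 + Z \left(2 - Z\right)$ ($c{\left(Z,p \right)} = Z \left(2 - Z\right) - 2 = -2 + Z \left(2 - Z\right)$)
$\frac{c{\left(-5,-1 \right)}}{m{\left(11 \right)}} = \frac{-2 - \left(-5\right)^{2} + 2 \left(-5\right)}{\frac{1}{-12 + 11}} = \frac{-2 - 25 - 10}{\frac{1}{-1}} = \frac{-2 - 25 - 10}{-1} = \left(-37\right) \left(-1\right) = 37$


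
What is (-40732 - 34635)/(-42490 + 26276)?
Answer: 75367/16214 ≈ 4.6483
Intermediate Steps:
(-40732 - 34635)/(-42490 + 26276) = -75367/(-16214) = -75367*(-1/16214) = 75367/16214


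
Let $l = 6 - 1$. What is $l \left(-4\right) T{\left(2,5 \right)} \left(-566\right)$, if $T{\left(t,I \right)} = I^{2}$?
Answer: $283000$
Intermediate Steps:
$l = 5$ ($l = 6 - 1 = 5$)
$l \left(-4\right) T{\left(2,5 \right)} \left(-566\right) = 5 \left(-4\right) 5^{2} \left(-566\right) = \left(-20\right) 25 \left(-566\right) = \left(-500\right) \left(-566\right) = 283000$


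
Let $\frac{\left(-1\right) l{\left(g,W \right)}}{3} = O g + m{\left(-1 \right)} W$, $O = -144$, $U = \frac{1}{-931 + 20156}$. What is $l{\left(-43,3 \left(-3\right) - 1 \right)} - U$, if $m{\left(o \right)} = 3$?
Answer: $- \frac{355393351}{19225} \approx -18486.0$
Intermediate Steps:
$U = \frac{1}{19225} \approx 5.2016 \cdot 10^{-5}$
$l{\left(g,W \right)} = - 9 W + 432 g$ ($l{\left(g,W \right)} = - 3 \left(- 144 g + 3 W\right) = - 9 W + 432 g$)
$l{\left(-43,3 \left(-3\right) - 1 \right)} - U = \left(- 9 \left(3 \left(-3\right) - 1\right) + 432 \left(-43\right)\right) - \frac{1}{19225} = \left(- 9 \left(-9 - 1\right) - 18576\right) - \frac{1}{19225} = \left(\left(-9\right) \left(-10\right) - 18576\right) - \frac{1}{19225} = \left(90 - 18576\right) - \frac{1}{19225} = -18486 - \frac{1}{19225} = - \frac{355393351}{19225}$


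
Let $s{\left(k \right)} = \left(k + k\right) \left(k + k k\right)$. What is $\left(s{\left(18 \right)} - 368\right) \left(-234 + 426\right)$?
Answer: $2293248$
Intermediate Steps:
$s{\left(k \right)} = 2 k \left(k + k^{2}\right)$
$\left(s{\left(18 \right)} - 368\right) \left(-234 + 426\right) = \left(2 \cdot 18^{2} \left(1 + 18\right) - 368\right) \left(-234 + 426\right) = \left(2 \cdot 324 \cdot 19 - 368\right) 192 = \left(12312 - 368\right) 192 = 11944 \cdot 192 = 2293248$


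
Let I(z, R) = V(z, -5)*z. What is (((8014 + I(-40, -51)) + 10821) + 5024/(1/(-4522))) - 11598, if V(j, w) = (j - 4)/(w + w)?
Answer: -22711467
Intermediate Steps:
V(j, w) = (-4 + j)/(2*w) (V(j, w) = (-4 + j)/((2*w)) = (-4 + j)*(1/(2*w)) = (-4 + j)/(2*w))
I(z, R) = z*(2/5 - z/10) (I(z, R) = ((1/2)*(-4 + z)/(-5))*z = ((1/2)*(-1/5)*(-4 + z))*z = (2/5 - z/10)*z = z*(2/5 - z/10))
(((8014 + I(-40, -51)) + 10821) + 5024/(1/(-4522))) - 11598 = (((8014 + (1/10)*(-40)*(4 - 1*(-40))) + 10821) + 5024/(1/(-4522))) - 11598 = (((8014 + (1/10)*(-40)*(4 + 40)) + 10821) + 5024/(-1/4522)) - 11598 = (((8014 + (1/10)*(-40)*44) + 10821) + 5024*(-4522)) - 11598 = (((8014 - 176) + 10821) - 22718528) - 11598 = ((7838 + 10821) - 22718528) - 11598 = (18659 - 22718528) - 11598 = -22699869 - 11598 = -22711467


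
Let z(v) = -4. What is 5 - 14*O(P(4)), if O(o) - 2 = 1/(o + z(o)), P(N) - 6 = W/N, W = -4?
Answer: -37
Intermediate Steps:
P(N) = 6 - 4/N
O(o) = 2 + 1/(-4 + o) (O(o) = 2 + 1/(o - 4) = 2 + 1/(-4 + o))
5 - 14*O(P(4)) = 5 - 14*(-7 + 2*(6 - 4/4))/(-4 + (6 - 4/4)) = 5 - 14*(-7 + 2*(6 - 4*¼))/(-4 + (6 - 4*¼)) = 5 - 14*(-7 + 2*(6 - 1))/(-4 + (6 - 1)) = 5 - 14*(-7 + 2*5)/(-4 + 5) = 5 - 14*(-7 + 10)/1 = 5 - 14*3 = 5 - 42 = -37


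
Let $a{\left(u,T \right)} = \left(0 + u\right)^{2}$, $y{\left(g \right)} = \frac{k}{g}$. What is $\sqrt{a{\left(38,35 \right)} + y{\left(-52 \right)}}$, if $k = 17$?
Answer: $\frac{\sqrt{975923}}{26} \approx 37.996$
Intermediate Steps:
$y{\left(g \right)} = \frac{17}{g}$
$a{\left(u,T \right)} = u^{2}$
$\sqrt{a{\left(38,35 \right)} + y{\left(-52 \right)}} = \sqrt{38^{2} + \frac{17}{-52}} = \sqrt{1444 + 17 \left(- \frac{1}{52}\right)} = \sqrt{1444 - \frac{17}{52}} = \sqrt{\frac{75071}{52}} = \frac{\sqrt{975923}}{26}$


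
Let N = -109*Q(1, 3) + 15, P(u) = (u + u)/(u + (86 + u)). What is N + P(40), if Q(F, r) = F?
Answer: -7762/83 ≈ -93.518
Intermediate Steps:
P(u) = 2*u/(86 + 2*u) (P(u) = (2*u)/(86 + 2*u) = 2*u/(86 + 2*u))
N = -94 (N = -109*1 + 15 = -109 + 15 = -94)
N + P(40) = -94 + 40/(43 + 40) = -94 + 40/83 = -7762/83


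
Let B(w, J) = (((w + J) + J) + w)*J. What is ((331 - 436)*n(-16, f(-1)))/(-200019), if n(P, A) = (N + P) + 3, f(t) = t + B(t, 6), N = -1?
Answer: -490/66673 ≈ -0.0073493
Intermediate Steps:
B(w, J) = J*(2*J + 2*w) (B(w, J) = (((J + w) + J) + w)*J = ((w + 2*J) + w)*J = (2*J + 2*w)*J = J*(2*J + 2*w))
f(t) = 72 + 13*t (f(t) = t + 2*6*(6 + t) = t + (72 + 12*t) = 72 + 13*t)
n(P, A) = 2 + P (n(P, A) = (-1 + P) + 3 = 2 + P)
((331 - 436)*n(-16, f(-1)))/(-200019) = ((331 - 436)*(2 - 16))/(-200019) = -105*(-14)*(-1/200019) = 1470*(-1/200019) = -490/66673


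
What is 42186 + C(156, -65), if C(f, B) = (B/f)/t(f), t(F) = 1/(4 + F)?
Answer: 126358/3 ≈ 42119.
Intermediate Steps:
C(f, B) = B*(4 + f)/f (C(f, B) = (B/f)/(1/(4 + f)) = (B/f)*(4 + f) = B*(4 + f)/f)
42186 + C(156, -65) = 42186 - 65*(4 + 156)/156 = 42186 - 65*1/156*160 = 42186 - 200/3 = 126358/3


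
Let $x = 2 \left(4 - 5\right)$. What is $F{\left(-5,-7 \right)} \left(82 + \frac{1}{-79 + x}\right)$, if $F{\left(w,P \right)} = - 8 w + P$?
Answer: $\frac{73051}{27} \approx 2705.6$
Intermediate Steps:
$x = -2$ ($x = 2 \left(-1\right) = -2$)
$F{\left(w,P \right)} = P - 8 w$
$F{\left(-5,-7 \right)} \left(82 + \frac{1}{-79 + x}\right) = \left(-7 - -40\right) \left(82 + \frac{1}{-79 - 2}\right) = \left(-7 + 40\right) \left(82 + \frac{1}{-81}\right) = 33 \left(82 - \frac{1}{81}\right) = 33 \cdot \frac{6641}{81} = \frac{73051}{27}$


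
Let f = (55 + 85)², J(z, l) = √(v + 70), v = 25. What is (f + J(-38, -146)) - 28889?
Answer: -9289 + √95 ≈ -9279.3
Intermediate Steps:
J(z, l) = √95 (J(z, l) = √(25 + 70) = √95)
f = 19600 (f = 140² = 19600)
(f + J(-38, -146)) - 28889 = (19600 + √95) - 28889 = -9289 + √95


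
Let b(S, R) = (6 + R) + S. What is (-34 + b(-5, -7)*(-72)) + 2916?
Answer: 3314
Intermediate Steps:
b(S, R) = 6 + R + S
(-34 + b(-5, -7)*(-72)) + 2916 = (-34 + (6 - 7 - 5)*(-72)) + 2916 = (-34 - 6*(-72)) + 2916 = (-34 + 432) + 2916 = 398 + 2916 = 3314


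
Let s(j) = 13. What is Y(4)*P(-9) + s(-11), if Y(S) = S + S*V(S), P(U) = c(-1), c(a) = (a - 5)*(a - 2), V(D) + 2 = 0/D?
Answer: -59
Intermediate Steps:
V(D) = -2 (V(D) = -2 + 0/D = -2 + 0 = -2)
c(a) = (-5 + a)*(-2 + a)
P(U) = 18 (P(U) = 10 + (-1)**2 - 7*(-1) = 10 + 1 + 7 = 18)
Y(S) = -S (Y(S) = S + S*(-2) = S - 2*S = -S)
Y(4)*P(-9) + s(-11) = -1*4*18 + 13 = -4*18 + 13 = -72 + 13 = -59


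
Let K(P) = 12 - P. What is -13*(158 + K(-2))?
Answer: -2236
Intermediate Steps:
-13*(158 + K(-2)) = -13*(158 + (12 - 1*(-2))) = -13*(158 + (12 + 2)) = -13*(158 + 14) = -13*172 = -2236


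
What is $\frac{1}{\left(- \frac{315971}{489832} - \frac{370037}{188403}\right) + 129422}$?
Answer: $\frac{92285818296}{11943574389656815} \approx 7.7268 \cdot 10^{-6}$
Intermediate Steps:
$\frac{1}{\left(- \frac{315971}{489832} - \frac{370037}{188403}\right) + 129422} = \frac{1}{- \frac{240785848097}{92285818296} + 129422} = \frac{1}{\frac{11943574389656815}{92285818296}} = \frac{92285818296}{11943574389656815}$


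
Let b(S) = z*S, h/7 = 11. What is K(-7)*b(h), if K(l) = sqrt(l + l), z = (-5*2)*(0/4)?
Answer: 0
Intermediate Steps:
h = 77 (h = 7*11 = 77)
z = 0 (z = -0/4 = -10*0 = 0)
K(l) = sqrt(2)*sqrt(l) (K(l) = sqrt(2*l) = sqrt(2)*sqrt(l))
b(S) = 0 (b(S) = 0*S = 0)
K(-7)*b(h) = (sqrt(2)*sqrt(-7))*0 = (sqrt(2)*(I*sqrt(7)))*0 = (I*sqrt(14))*0 = 0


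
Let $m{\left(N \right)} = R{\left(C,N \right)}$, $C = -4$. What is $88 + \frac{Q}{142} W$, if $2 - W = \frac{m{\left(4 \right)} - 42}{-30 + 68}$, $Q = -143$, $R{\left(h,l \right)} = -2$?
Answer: $\frac{114422}{1349} \approx 84.82$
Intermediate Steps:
$m{\left(N \right)} = -2$
$W = \frac{60}{19}$ ($W = 2 - \frac{-2 - 42}{-30 + 68} = 2 - - \frac{44}{38} = 2 - \left(-44\right) \frac{1}{38} = 2 - - \frac{22}{19} = 2 + \frac{22}{19} = \frac{60}{19} \approx 3.1579$)
$88 + \frac{Q}{142} W = 88 + - \frac{143}{142} \cdot \frac{60}{19} = 88 + \left(-143\right) \frac{1}{142} \cdot \frac{60}{19} = 88 - \frac{4290}{1349} = \frac{114422}{1349}$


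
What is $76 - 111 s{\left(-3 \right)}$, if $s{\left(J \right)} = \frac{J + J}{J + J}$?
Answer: $-35$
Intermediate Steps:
$s{\left(J \right)} = 1$ ($s{\left(J \right)} = \frac{2 J}{2 J} = 2 J \frac{1}{2 J} = 1$)
$76 - 111 s{\left(-3 \right)} = 76 - 111 = -35$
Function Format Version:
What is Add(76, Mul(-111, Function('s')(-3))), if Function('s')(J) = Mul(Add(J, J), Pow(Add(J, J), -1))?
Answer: -35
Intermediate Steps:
Function('s')(J) = 1 (Function('s')(J) = Mul(Mul(2, J), Pow(Mul(2, J), -1)) = Mul(Mul(2, J), Mul(Rational(1, 2), Pow(J, -1))) = 1)
Add(76, Mul(-111, Function('s')(-3))) = Add(76, Mul(-111, 1)) = Add(76, -111) = -35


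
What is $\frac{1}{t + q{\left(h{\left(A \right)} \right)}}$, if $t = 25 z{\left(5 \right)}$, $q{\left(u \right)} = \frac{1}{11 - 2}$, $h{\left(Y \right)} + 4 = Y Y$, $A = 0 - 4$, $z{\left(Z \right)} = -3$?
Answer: $- \frac{9}{674} \approx -0.013353$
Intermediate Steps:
$A = -4$
$h{\left(Y \right)} = -4 + Y^{2}$ ($h{\left(Y \right)} = -4 + Y Y = -4 + Y^{2}$)
$q{\left(u \right)} = \frac{1}{9}$
$t = -75$ ($t = 25 \left(-3\right) = -75$)
$\frac{1}{t + q{\left(h{\left(A \right)} \right)}} = \frac{1}{-75 + \frac{1}{9}} = \frac{1}{- \frac{674}{9}} = - \frac{9}{674}$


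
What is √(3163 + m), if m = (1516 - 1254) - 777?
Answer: 2*√662 ≈ 51.459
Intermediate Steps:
m = -515 (m = 262 - 777 = -515)
√(3163 + m) = √(3163 - 515) = √2648 = 2*√662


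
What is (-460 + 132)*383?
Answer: -125624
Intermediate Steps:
(-460 + 132)*383 = -328*383 = -125624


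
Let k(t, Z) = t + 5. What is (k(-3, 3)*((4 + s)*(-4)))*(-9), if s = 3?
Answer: 504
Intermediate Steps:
k(t, Z) = 5 + t
(k(-3, 3)*((4 + s)*(-4)))*(-9) = ((5 - 3)*((4 + 3)*(-4)))*(-9) = (2*(7*(-4)))*(-9) = (2*(-28))*(-9) = -56*(-9) = 504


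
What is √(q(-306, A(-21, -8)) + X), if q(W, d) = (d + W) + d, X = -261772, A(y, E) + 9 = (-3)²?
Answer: I*√262078 ≈ 511.94*I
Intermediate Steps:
A(y, E) = 0 (A(y, E) = -9 + (-3)² = -9 + 9 = 0)
q(W, d) = W + 2*d (q(W, d) = (W + d) + d = W + 2*d)
√(q(-306, A(-21, -8)) + X) = √((-306 + 2*0) - 261772) = √((-306 + 0) - 261772) = √(-306 - 261772) = √(-262078) = I*√262078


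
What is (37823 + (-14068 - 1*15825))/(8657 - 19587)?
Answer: -793/1093 ≈ -0.72553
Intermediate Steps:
(37823 + (-14068 - 1*15825))/(8657 - 19587) = (37823 + (-14068 - 15825))/(-10930) = (37823 - 29893)*(-1/10930) = 7930*(-1/10930) = -793/1093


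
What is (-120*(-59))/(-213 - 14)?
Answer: -7080/227 ≈ -31.189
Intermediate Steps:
(-120*(-59))/(-213 - 14) = 7080/(-227) = 7080*(-1/227) = -7080/227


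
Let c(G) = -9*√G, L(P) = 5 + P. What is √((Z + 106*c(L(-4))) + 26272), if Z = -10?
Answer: 6*√703 ≈ 159.08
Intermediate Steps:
√((Z + 106*c(L(-4))) + 26272) = √((-10 + 106*(-9*√(5 - 4))) + 26272) = √((-10 + 106*(-9*√1)) + 26272) = √((-10 + 106*(-9*1)) + 26272) = √((-10 + 106*(-9)) + 26272) = √((-10 - 954) + 26272) = √(-964 + 26272) = √25308 = 6*√703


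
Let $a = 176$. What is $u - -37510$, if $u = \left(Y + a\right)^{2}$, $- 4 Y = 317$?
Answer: $\frac{749929}{16} \approx 46871.0$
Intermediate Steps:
$Y = - \frac{317}{4}$ ($Y = \left(- \frac{1}{4}\right) 317 = - \frac{317}{4} \approx -79.25$)
$u = \frac{149769}{16}$ ($u = \left(- \frac{317}{4} + 176\right)^{2} = \left(\frac{387}{4}\right)^{2} = \frac{149769}{16} \approx 9360.6$)
$u - -37510 = \frac{149769}{16} - -37510 = \frac{149769}{16} + 37510 = \frac{749929}{16}$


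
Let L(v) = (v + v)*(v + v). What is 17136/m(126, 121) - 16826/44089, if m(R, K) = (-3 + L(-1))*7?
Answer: 107913046/44089 ≈ 2447.6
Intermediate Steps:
L(v) = 4*v² (L(v) = (2*v)*(2*v) = 4*v²)
m(R, K) = 7 (m(R, K) = (-3 + 4*(-1)²)*7 = (-3 + 4*1)*7 = (-3 + 4)*7 = 1*7 = 7)
17136/m(126, 121) - 16826/44089 = 17136/7 - 16826/44089 = 17136*(⅐) - 16826*1/44089 = 2448 - 16826/44089 = 107913046/44089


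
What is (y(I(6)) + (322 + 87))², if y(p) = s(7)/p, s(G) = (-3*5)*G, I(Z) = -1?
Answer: 264196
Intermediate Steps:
s(G) = -15*G
y(p) = -105/p (y(p) = (-15*7)/p = -105/p)
(y(I(6)) + (322 + 87))² = (-105/(-1) + (322 + 87))² = (-105*(-1) + 409)² = (105 + 409)² = 514² = 264196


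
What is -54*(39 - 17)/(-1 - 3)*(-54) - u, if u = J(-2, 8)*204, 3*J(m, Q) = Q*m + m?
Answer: -14814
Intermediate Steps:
J(m, Q) = m/3 + Q*m/3 (J(m, Q) = (Q*m + m)/3 = (m + Q*m)/3 = m/3 + Q*m/3)
u = -1224 (u = ((⅓)*(-2)*(1 + 8))*204 = ((⅓)*(-2)*9)*204 = -6*204 = -1224)
-54*(39 - 17)/(-1 - 3)*(-54) - u = -54*(39 - 17)/(-1 - 3)*(-54) - 1*(-1224) = -1188/(-4)*(-54) + 1224 = -1188*(-1)/4*(-54) + 1224 = -54*(-11/2)*(-54) + 1224 = 297*(-54) + 1224 = -16038 + 1224 = -14814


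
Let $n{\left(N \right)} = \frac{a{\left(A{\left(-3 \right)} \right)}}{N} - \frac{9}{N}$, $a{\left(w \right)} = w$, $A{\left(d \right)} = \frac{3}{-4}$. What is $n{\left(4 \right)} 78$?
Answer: $- \frac{1521}{8} \approx -190.13$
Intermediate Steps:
$A{\left(d \right)} = - \frac{3}{4}$ ($A{\left(d \right)} = 3 \left(- \frac{1}{4}\right) = - \frac{3}{4}$)
$n{\left(N \right)} = - \frac{39}{4 N}$ ($n{\left(N \right)} = - \frac{3}{4 N} - \frac{9}{N} = - \frac{39}{4 N}$)
$n{\left(4 \right)} 78 = - \frac{39}{4 \cdot 4} \cdot 78 = \left(- \frac{39}{4}\right) \frac{1}{4} \cdot 78 = \left(- \frac{39}{16}\right) 78 = - \frac{1521}{8}$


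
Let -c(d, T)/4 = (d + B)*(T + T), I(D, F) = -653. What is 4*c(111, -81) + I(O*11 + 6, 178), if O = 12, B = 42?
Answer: 395923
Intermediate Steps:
c(d, T) = -8*T*(42 + d) (c(d, T) = -4*(d + 42)*(T + T) = -4*(42 + d)*2*T = -8*T*(42 + d))
4*c(111, -81) + I(O*11 + 6, 178) = 4*(-8*(-81)*(42 + 111)) - 653 = 4*(-8*(-81)*153) - 653 = 4*99144 - 653 = 396576 - 653 = 395923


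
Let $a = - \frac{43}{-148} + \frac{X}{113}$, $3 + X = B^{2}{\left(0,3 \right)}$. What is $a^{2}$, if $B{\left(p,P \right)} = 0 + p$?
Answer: $\frac{19492225}{279692176} \approx 0.069692$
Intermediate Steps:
$B{\left(p,P \right)} = p$
$X = -3$ ($X = -3 + 0^{2} = -3 + 0 = -3$)
$a = \frac{4415}{16724}$ ($a = - \frac{43}{-148} - \frac{3}{113} = \left(-43\right) \left(- \frac{1}{148}\right) - \frac{3}{113} = \frac{43}{148} - \frac{3}{113} = \frac{4415}{16724} \approx 0.26399$)
$a^{2} = \left(\frac{4415}{16724}\right)^{2} = \frac{19492225}{279692176}$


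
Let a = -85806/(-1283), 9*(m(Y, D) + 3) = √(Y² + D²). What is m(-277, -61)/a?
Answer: -1283/28602 + 6415*√3218/772254 ≈ 0.42637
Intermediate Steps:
m(Y, D) = -3 + √(D² + Y²)/9 (m(Y, D) = -3 + √(Y² + D²)/9 = -3 + √(D² + Y²)/9)
a = 85806/1283 (a = -85806*(-1/1283) = 85806/1283 ≈ 66.879)
m(-277, -61)/a = (-3 + √((-61)² + (-277)²)/9)/(85806/1283) = (-3 + √(3721 + 76729)/9)*(1283/85806) = (-3 + √80450/9)*(1283/85806) = (-3 + (5*√3218)/9)*(1283/85806) = (-3 + 5*√3218/9)*(1283/85806) = -1283/28602 + 6415*√3218/772254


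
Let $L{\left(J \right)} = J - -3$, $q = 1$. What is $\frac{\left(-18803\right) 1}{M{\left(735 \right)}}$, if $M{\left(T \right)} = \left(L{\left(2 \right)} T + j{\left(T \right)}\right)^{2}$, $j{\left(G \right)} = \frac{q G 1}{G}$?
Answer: $- \frac{18803}{13512976} \approx -0.0013915$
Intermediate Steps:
$L{\left(J \right)} = 3 + J$ ($L{\left(J \right)} = J + 3 = 3 + J$)
$j{\left(G \right)} = 1$ ($j{\left(G \right)} = \frac{1 G 1}{G} = \frac{G 1}{G} = \frac{G}{G} = 1$)
$M{\left(T \right)} = \left(1 + 5 T\right)^{2}$ ($M{\left(T \right)} = \left(\left(3 + 2\right) T + 1\right)^{2} = \left(5 T + 1\right)^{2} = \left(1 + 5 T\right)^{2}$)
$\frac{\left(-18803\right) 1}{M{\left(735 \right)}} = \frac{\left(-18803\right) 1}{\left(1 + 5 \cdot 735\right)^{2}} = - \frac{18803}{\left(1 + 3675\right)^{2}} = - \frac{18803}{3676^{2}} = - \frac{18803}{13512976}$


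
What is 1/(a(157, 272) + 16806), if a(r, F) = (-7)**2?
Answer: 1/16855 ≈ 5.9330e-5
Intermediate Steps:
a(r, F) = 49
1/(a(157, 272) + 16806) = 1/(49 + 16806) = 1/16855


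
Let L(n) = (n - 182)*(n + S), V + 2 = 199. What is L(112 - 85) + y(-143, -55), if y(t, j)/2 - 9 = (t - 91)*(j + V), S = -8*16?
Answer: -50783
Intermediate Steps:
V = 197 (V = -2 + 199 = 197)
S = -128
L(n) = (-182 + n)*(-128 + n) (L(n) = (n - 182)*(n - 128) = (-182 + n)*(-128 + n))
y(t, j) = 18 + 2*(-91 + t)*(197 + j) (y(t, j) = 18 + 2*((t - 91)*(j + 197)) = 18 + 2*((-91 + t)*(197 + j)) = 18 + 2*(-91 + t)*(197 + j))
L(112 - 85) + y(-143, -55) = (23296 + (112 - 85)**2 - 310*(112 - 85)) + (-35836 - 182*(-55) + 394*(-143) + 2*(-55)*(-143)) = (23296 + 27**2 - 310*27) + (-35836 + 10010 - 56342 + 15730) = (23296 + 729 - 8370) - 66438 = 15655 - 66438 = -50783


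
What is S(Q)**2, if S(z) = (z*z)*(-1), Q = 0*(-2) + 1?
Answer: 1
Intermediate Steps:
Q = 1 (Q = 0 + 1 = 1)
S(z) = -z**2 (S(z) = z**2*(-1) = -z**2)
S(Q)**2 = (-1*1**2)**2 = (-1*1)**2 = (-1)**2 = 1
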